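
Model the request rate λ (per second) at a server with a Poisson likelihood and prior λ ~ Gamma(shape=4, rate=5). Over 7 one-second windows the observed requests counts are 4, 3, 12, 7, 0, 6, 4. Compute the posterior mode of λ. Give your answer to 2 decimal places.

Σxᵢ = 4+3+12+7+0+6+4 = 36, with n = 7.
Posterior ∝ λ^3e^(−5λ) · λ^36e^(−7λ) = λ^39e^(−12λ), i.e. Gamma(shape=40, rate=12).
The mode of a Gamma(a, b) with a ≥ 1 (shape–rate) is (a−1)/b = 39/12 ≈ 3.25.

λ̂_MAP = 3.25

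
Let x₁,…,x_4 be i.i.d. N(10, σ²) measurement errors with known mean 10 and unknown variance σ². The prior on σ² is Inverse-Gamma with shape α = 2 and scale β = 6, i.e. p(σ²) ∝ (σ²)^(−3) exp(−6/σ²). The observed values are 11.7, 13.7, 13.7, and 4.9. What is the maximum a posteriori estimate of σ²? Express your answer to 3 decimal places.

σ̂²_MAP = 6.828

Sum of squared deviations about the known mean: SS = (11.7−10)² + (13.7−10)² + (13.7−10)² + (4.9−10)² = 56.28.
The Normal likelihood contributes (σ²)^(−n/2) exp(−SS/(2σ²)), so the posterior is Inverse-Gamma(α + n/2, β + SS/2) = Inverse-Gamma(4, 34.14).
The mode of Inverse-Gamma(a, b) is b/(a+1) = 34.14/5 ≈ 6.828.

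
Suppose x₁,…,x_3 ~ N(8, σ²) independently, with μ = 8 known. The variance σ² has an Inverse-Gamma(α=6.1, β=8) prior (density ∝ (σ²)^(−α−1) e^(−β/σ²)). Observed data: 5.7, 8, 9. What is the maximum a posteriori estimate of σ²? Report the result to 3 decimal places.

σ̂²_MAP = 1.296

Sum of squared deviations about the known mean: SS = (5.7−8)² + (8−8)² + (9−8)² = 6.29.
The Normal likelihood contributes (σ²)^(−n/2) exp(−SS/(2σ²)), so the posterior is Inverse-Gamma(α + n/2, β + SS/2) = Inverse-Gamma(7.6, 11.145).
The mode of Inverse-Gamma(a, b) is b/(a+1) = 11.145/8.6 ≈ 1.296.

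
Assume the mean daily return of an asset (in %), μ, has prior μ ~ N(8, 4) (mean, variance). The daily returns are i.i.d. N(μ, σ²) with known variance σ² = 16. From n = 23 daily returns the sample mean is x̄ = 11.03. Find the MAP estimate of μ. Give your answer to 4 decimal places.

n = 23, x̄ = 11.03.
For a Normal prior and Normal likelihood with known variance, the posterior is Normal; its mode equals its mean, the precision-weighted average.
Prior precision 1/σ₀² = 1/4 = 0.25; data precision n/σ² = 23/16 = 1.4375.
μ̂ = (0.25·8 + 1.4375·11.03) / (0.25 + 1.4375) = 17.855625/1.6875 = 9523/900 ≈ 10.5811.

μ̂_MAP = 10.5811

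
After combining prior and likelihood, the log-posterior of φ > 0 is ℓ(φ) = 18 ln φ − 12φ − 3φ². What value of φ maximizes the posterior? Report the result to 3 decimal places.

φ̂_MAP = 1.000

ℓ'(φ) = 18/φ − 12 − 6φ. Setting this to zero and multiplying by φ: 6φ² + 12φ − 18 = 0.
φ = (−12 + √(12² + 4·6·18)) / (2·6) = (−12 + √576) / 12 = (−12 + 24)/12 = 1.
ℓ''(φ) = −18/φ² − 6 < 0, confirming a maximum.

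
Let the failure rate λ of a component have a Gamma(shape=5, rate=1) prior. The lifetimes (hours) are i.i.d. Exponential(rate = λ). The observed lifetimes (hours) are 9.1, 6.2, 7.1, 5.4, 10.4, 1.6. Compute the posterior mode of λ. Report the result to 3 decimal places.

The Exponential(rate=λ) likelihood is ∝ λ^n e^(−λΣtᵢ). Here n = 6 and Σtᵢ = 9.1 + 6.2 + 7.1 + 5.4 + 10.4 + 1.6 = 39.8.
Posterior ∝ λ^4e^(−1λ) · λ^6e^(−39.8λ) = λ^10e^(−40.8λ), i.e. Gamma(11, 40.8).
Mode = (a−1)/b = 10/40.8 ≈ 0.245.

λ̂_MAP = 0.245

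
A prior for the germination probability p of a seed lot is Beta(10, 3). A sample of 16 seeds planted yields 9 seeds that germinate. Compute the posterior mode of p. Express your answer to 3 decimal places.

p̂_MAP = 0.667

Prior: Beta(10, 3).
Data: 9 successes in 16 trials. The binomial likelihood contributes p^9(1−p)^7, so the posterior is Beta(10+9, 3+7) = Beta(19, 10).
For Beta(a, b) with a, b > 1 the mode is (a−1)/(a+b−2) = 18/27 ≈ 0.667.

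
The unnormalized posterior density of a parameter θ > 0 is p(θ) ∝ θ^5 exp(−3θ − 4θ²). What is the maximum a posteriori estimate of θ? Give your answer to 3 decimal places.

θ̂_MAP = 0.625

ℓ'(θ) = 5/θ − 3 − 8θ. Setting this to zero and multiplying by θ: 8θ² + 3θ − 5 = 0.
θ = (−3 + √(3² + 4·8·5)) / (2·8) = (−3 + √169) / 16 = (−3 + 13)/16 = 5/8.
ℓ''(θ) = −5/θ² − 8 < 0, confirming a maximum.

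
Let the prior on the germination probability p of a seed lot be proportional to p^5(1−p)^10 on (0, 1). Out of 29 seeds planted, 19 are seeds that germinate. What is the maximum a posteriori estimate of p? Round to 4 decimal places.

The prior density ∝ p^5(1−p)^10 is the kernel of Beta(6, 11).
Data: 19 successes in 29 trials. The binomial likelihood contributes p^19(1−p)^10, so the posterior is Beta(6+19, 11+10) = Beta(25, 21).
For Beta(a, b) with a, b > 1 the mode is (a−1)/(a+b−2) = 24/44 ≈ 0.5455.

p̂_MAP = 0.5455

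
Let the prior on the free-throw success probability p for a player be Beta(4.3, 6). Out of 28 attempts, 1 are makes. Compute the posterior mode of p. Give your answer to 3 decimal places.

Prior: Beta(4.3, 6).
Data: 1 success in 28 trials. The binomial likelihood contributes p(1−p)^27, so the posterior is Beta(4.3+1, 6+27) = Beta(5.3, 33).
For Beta(a, b) with a, b > 1 the mode is (a−1)/(a+b−2) = 4.3/36.3 ≈ 0.118.

p̂_MAP = 0.118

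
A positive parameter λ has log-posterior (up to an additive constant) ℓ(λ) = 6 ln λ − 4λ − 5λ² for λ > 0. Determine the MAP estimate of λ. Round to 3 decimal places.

λ̂_MAP = 0.600

ℓ'(λ) = 6/λ − 4 − 10λ. Setting this to zero and multiplying by λ: 10λ² + 4λ − 6 = 0.
λ = (−4 + √(4² + 4·10·6)) / (2·10) = (−4 + √256) / 20 = (−4 + 16)/20 = 3/5.
ℓ''(λ) = −6/λ² − 10 < 0, confirming a maximum.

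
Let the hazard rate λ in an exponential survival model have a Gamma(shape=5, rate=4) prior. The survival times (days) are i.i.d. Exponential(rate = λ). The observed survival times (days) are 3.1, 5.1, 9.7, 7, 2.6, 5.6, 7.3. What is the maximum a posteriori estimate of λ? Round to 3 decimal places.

The Exponential(rate=λ) likelihood is ∝ λ^n e^(−λΣtᵢ). Here n = 7 and Σtᵢ = 3.1 + 5.1 + 9.7 + 7 + 2.6 + 5.6 + 7.3 = 40.4.
Posterior ∝ λ^4e^(−4λ) · λ^7e^(−40.4λ) = λ^11e^(−44.4λ), i.e. Gamma(12, 44.4).
Mode = (a−1)/b = 11/44.4 ≈ 0.248.

λ̂_MAP = 0.248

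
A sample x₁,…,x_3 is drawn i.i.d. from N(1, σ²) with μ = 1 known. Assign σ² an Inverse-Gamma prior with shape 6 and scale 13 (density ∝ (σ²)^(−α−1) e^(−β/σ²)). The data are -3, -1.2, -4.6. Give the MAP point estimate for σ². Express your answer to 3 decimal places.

Sum of squared deviations about the known mean: SS = (-3−1)² + (-1.2−1)² + (-4.6−1)² = 52.2.
The Normal likelihood contributes (σ²)^(−n/2) exp(−SS/(2σ²)), so the posterior is Inverse-Gamma(α + n/2, β + SS/2) = Inverse-Gamma(7.5, 39.1).
The mode of Inverse-Gamma(a, b) is b/(a+1) = 39.1/8.5 ≈ 4.600.

σ̂²_MAP = 4.600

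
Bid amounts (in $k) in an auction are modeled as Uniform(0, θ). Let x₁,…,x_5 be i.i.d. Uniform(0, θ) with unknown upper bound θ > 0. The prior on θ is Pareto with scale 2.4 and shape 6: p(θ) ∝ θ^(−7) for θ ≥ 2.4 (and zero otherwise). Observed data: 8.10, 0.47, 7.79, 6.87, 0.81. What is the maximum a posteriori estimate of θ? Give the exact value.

The Uniform(0, θ) likelihood is θ^(−n) for θ ≥ max(xᵢ), zero otherwise. Here max(xᵢ) = 8.10.
Posterior ∝ θ^(−7) · θ^(−5) = θ^(−12) on θ ≥ max(2.4, 8.10) = 8.10.
This density is strictly decreasing in θ, so the posterior mode lies at the lower boundary of the support.

θ̂_MAP = 8.10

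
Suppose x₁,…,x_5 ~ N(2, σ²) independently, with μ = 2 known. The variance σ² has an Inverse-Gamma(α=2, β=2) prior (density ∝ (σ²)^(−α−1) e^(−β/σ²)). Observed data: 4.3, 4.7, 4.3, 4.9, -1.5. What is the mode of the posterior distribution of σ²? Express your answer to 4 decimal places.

σ̂²_MAP = 3.8664

Sum of squared deviations about the known mean: SS = (4.3−2)² + (4.7−2)² + (4.3−2)² + (4.9−2)² + (-1.5−2)² = 38.53.
The Normal likelihood contributes (σ²)^(−n/2) exp(−SS/(2σ²)), so the posterior is Inverse-Gamma(α + n/2, β + SS/2) = Inverse-Gamma(4.5, 21.265).
The mode of Inverse-Gamma(a, b) is b/(a+1) = 21.265/5.5 ≈ 3.8664.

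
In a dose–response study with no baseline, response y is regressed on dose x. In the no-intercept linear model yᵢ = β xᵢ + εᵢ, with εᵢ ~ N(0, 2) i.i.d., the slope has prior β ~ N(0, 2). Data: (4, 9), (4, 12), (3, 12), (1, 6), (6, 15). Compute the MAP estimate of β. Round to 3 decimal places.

β̂_MAP = 2.734

log p(β | y) = −Σ(yᵢ − βxᵢ)²/(2·2) − β²/(2·2) + const.
Setting the derivative to zero: Σxᵢ(yᵢ − βxᵢ)/2 − β/2 = 0, so β = Σxᵢyᵢ / (Σxᵢ² + σ²/τ²).
Σxᵢyᵢ = 4·9 + 4·12 + 3·12 + 1·6 + 6·15 = 216; Σxᵢ² = 78; σ²/τ² = 1.
β̂_MAP = 216 / (78 + 1) = 216/79 ≈ 2.734.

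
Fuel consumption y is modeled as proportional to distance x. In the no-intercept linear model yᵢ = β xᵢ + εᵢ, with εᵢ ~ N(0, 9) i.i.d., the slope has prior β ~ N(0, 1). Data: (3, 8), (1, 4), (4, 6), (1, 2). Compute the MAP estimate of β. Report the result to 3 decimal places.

β̂_MAP = 1.500

log p(β | y) = −Σ(yᵢ − βxᵢ)²/(2·9) − β²/(2·1) + const.
Setting the derivative to zero: Σxᵢ(yᵢ − βxᵢ)/9 − β/1 = 0, so β = Σxᵢyᵢ / (Σxᵢ² + σ²/τ²).
Σxᵢyᵢ = 3·8 + 1·4 + 4·6 + 1·2 = 54; Σxᵢ² = 27; σ²/τ² = 9.
β̂_MAP = 54 / (27 + 9) = 54/36 ≈ 1.500.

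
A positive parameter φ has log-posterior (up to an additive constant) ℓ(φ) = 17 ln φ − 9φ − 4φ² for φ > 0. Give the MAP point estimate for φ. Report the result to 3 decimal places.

ℓ'(φ) = 17/φ − 9 − 8φ. Setting this to zero and multiplying by φ: 8φ² + 9φ − 17 = 0.
φ = (−9 + √(9² + 4·8·17)) / (2·8) = (−9 + √625) / 16 = (−9 + 25)/16 = 1.
ℓ''(φ) = −17/φ² − 8 < 0, confirming a maximum.

φ̂_MAP = 1.000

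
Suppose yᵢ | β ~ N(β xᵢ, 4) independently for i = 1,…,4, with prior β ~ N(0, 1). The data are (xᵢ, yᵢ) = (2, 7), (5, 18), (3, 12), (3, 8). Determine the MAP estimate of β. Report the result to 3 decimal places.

log p(β | y) = −Σ(yᵢ − βxᵢ)²/(2·4) − β²/(2·1) + const.
Setting the derivative to zero: Σxᵢ(yᵢ − βxᵢ)/4 − β/1 = 0, so β = Σxᵢyᵢ / (Σxᵢ² + σ²/τ²).
Σxᵢyᵢ = 2·7 + 5·18 + 3·12 + 3·8 = 164; Σxᵢ² = 47; σ²/τ² = 4.
β̂_MAP = 164 / (47 + 4) = 164/51 ≈ 3.216.

β̂_MAP = 3.216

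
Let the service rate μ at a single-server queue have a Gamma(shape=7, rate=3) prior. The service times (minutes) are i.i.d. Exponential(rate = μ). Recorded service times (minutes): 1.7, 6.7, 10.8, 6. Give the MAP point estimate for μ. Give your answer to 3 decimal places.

The Exponential(rate=μ) likelihood is ∝ μ^n e^(−μΣtᵢ). Here n = 4 and Σtᵢ = 1.7 + 6.7 + 10.8 + 6 = 25.2.
Posterior ∝ μ^6e^(−3μ) · μ^4e^(−25.2μ) = μ^10e^(−28.2μ), i.e. Gamma(11, 28.2).
Mode = (a−1)/b = 10/28.2 ≈ 0.355.

μ̂_MAP = 0.355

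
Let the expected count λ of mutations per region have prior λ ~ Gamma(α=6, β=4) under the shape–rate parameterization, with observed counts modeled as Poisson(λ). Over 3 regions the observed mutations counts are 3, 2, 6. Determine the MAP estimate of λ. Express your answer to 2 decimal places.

λ̂_MAP = 2.29

Σxᵢ = 3+2+6 = 11, with n = 3.
Posterior ∝ λ^5e^(−4λ) · λ^11e^(−3λ) = λ^16e^(−7λ), i.e. Gamma(shape=17, rate=7).
The mode of a Gamma(a, b) with a ≥ 1 (shape–rate) is (a−1)/b = 16/7 ≈ 2.29.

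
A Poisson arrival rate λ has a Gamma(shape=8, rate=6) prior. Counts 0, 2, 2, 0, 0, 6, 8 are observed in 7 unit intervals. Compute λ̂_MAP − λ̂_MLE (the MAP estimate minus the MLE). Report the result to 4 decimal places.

Σxᵢ = 18. Posterior is Gamma(26, 13); MAP = (26−1)/13 = 25/13 ≈ 1.92308.
MLE = x̄ = 18/7 ≈ 2.57143.
Difference = 25/13 − 18/7 = -59/91 ≈ -0.6484.

MAP − MLE = -0.6484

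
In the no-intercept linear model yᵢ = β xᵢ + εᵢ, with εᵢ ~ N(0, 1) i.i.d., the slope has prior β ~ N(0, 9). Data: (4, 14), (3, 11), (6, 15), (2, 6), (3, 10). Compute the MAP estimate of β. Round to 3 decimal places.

log p(β | y) = −Σ(yᵢ − βxᵢ)²/(2·1) − β²/(2·9) + const.
Setting the derivative to zero: Σxᵢ(yᵢ − βxᵢ)/1 − β/9 = 0, so β = Σxᵢyᵢ / (Σxᵢ² + σ²/τ²).
Σxᵢyᵢ = 4·14 + 3·11 + 6·15 + 2·6 + 3·10 = 221; Σxᵢ² = 74; σ²/τ² = 1/9.
β̂_MAP = 221 / (74 + 1/9) = 221/(667/9) = 1989/667 ≈ 2.982.

β̂_MAP = 2.982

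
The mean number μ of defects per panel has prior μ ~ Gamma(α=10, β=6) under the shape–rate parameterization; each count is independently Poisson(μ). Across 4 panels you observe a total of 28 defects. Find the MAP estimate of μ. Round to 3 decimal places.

μ̂_MAP = 3.700

Σxᵢ = 28, n = 4.
Posterior ∝ μ^9e^(−6μ) · μ^28e^(−4μ) = μ^37e^(−10μ), i.e. Gamma(shape=38, rate=10).
The mode of a Gamma(a, b) with a ≥ 1 (shape–rate) is (a−1)/b = 37/10 ≈ 3.700.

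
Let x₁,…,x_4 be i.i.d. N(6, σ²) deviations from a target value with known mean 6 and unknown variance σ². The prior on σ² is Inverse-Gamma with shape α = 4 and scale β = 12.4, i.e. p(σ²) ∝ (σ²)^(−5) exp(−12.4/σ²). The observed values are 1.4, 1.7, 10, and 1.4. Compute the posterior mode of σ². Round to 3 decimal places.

Sum of squared deviations about the known mean: SS = (1.4−6)² + (1.7−6)² + (10−6)² + (1.4−6)² = 76.81.
The Normal likelihood contributes (σ²)^(−n/2) exp(−SS/(2σ²)), so the posterior is Inverse-Gamma(α + n/2, β + SS/2) = Inverse-Gamma(6, 50.805).
The mode of Inverse-Gamma(a, b) is b/(a+1) = 50.805/7 ≈ 7.258.

σ̂²_MAP = 7.258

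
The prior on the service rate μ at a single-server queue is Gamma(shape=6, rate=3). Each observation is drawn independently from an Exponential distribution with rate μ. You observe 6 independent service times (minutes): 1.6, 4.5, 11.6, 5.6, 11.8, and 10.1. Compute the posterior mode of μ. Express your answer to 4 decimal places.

μ̂_MAP = 0.2282

The Exponential(rate=μ) likelihood is ∝ μ^n e^(−μΣtᵢ). Here n = 6 and Σtᵢ = 1.6 + 4.5 + 11.6 + 5.6 + 11.8 + 10.1 = 45.2.
Posterior ∝ μ^5e^(−3μ) · μ^6e^(−45.2μ) = μ^11e^(−48.2μ), i.e. Gamma(12, 48.2).
Mode = (a−1)/b = 11/48.2 ≈ 0.2282.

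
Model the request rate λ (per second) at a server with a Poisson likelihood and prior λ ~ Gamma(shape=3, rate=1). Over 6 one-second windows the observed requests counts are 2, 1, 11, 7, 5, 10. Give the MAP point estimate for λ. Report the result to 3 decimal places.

Σxᵢ = 2+1+11+7+5+10 = 36, with n = 6.
Posterior ∝ λ^2e^(−1λ) · λ^36e^(−6λ) = λ^38e^(−7λ), i.e. Gamma(shape=39, rate=7).
The mode of a Gamma(a, b) with a ≥ 1 (shape–rate) is (a−1)/b = 38/7 ≈ 5.429.

λ̂_MAP = 5.429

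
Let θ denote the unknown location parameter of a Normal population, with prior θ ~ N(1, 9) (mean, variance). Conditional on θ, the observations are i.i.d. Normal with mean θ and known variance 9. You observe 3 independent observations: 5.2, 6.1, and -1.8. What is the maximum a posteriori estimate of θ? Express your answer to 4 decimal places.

θ̂_MAP = 2.6250

n = 3; x̄ = (5.2 + 6.1 + (-1.8))/3 = 9.5/3 = 19/6 ≈ 3.1667.
For a Normal prior and Normal likelihood with known variance, the posterior is Normal; its mode equals its mean, the precision-weighted average.
Prior precision 1/σ₀² = 1/9; data precision n/σ² = 3/9 = 1/3.
θ̂ = ((1/9)·1 + (1/3)·(19/6)) / (1/9 + 1/3) = (7/6)/(4/9) = 2.6250.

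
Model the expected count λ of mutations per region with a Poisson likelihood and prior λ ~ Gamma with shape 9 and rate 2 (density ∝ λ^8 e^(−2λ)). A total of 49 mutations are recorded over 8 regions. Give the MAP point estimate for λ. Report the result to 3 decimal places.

Σxᵢ = 49, n = 8.
Posterior ∝ λ^8e^(−2λ) · λ^49e^(−8λ) = λ^57e^(−10λ), i.e. Gamma(shape=58, rate=10).
The mode of a Gamma(a, b) with a ≥ 1 (shape–rate) is (a−1)/b = 57/10 ≈ 5.700.

λ̂_MAP = 5.700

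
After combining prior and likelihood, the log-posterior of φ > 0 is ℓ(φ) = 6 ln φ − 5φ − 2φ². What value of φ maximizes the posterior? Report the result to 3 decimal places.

φ̂_MAP = 0.750

ℓ'(φ) = 6/φ − 5 − 4φ. Setting this to zero and multiplying by φ: 4φ² + 5φ − 6 = 0.
φ = (−5 + √(5² + 4·4·6)) / (2·4) = (−5 + √121) / 8 = (−5 + 11)/8 = 3/4.
ℓ''(φ) = −6/φ² − 4 < 0, confirming a maximum.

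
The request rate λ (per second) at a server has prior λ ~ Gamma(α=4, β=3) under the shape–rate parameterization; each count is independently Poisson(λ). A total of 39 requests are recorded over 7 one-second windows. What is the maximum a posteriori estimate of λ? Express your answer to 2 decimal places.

Σxᵢ = 39, n = 7.
Posterior ∝ λ^3e^(−3λ) · λ^39e^(−7λ) = λ^42e^(−10λ), i.e. Gamma(shape=43, rate=10).
The mode of a Gamma(a, b) with a ≥ 1 (shape–rate) is (a−1)/b = 42/10 ≈ 4.20.

λ̂_MAP = 4.20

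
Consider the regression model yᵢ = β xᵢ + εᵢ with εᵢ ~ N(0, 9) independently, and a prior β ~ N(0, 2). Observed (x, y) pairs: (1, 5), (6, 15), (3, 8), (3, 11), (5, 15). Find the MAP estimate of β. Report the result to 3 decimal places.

β̂_MAP = 2.686

log p(β | y) = −Σ(yᵢ − βxᵢ)²/(2·9) − β²/(2·2) + const.
Setting the derivative to zero: Σxᵢ(yᵢ − βxᵢ)/9 − β/2 = 0, so β = Σxᵢyᵢ / (Σxᵢ² + σ²/τ²).
Σxᵢyᵢ = 1·5 + 6·15 + 3·8 + 3·11 + 5·15 = 227; Σxᵢ² = 80; σ²/τ² = 4.5.
β̂_MAP = 227 / (80 + 4.5) = 227/84.5 ≈ 2.686.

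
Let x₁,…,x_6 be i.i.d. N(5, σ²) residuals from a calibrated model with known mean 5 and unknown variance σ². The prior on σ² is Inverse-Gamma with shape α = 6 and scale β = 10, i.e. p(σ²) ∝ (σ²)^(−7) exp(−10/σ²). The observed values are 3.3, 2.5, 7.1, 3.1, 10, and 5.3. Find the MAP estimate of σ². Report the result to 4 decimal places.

Sum of squared deviations about the known mean: SS = (3.3−5)² + (2.5−5)² + (7.1−5)² + (3.1−5)² + (10−5)² + (5.3−5)² = 42.25.
The Normal likelihood contributes (σ²)^(−n/2) exp(−SS/(2σ²)), so the posterior is Inverse-Gamma(α + n/2, β + SS/2) = Inverse-Gamma(9, 31.125).
The mode of Inverse-Gamma(a, b) is b/(a+1) = 31.125/10 ≈ 3.1125.

σ̂²_MAP = 3.1125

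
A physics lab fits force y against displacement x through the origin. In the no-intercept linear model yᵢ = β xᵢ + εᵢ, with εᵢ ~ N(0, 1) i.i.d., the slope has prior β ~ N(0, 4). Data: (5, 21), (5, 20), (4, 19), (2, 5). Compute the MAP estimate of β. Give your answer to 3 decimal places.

log p(β | y) = −Σ(yᵢ − βxᵢ)²/(2·1) − β²/(2·4) + const.
Setting the derivative to zero: Σxᵢ(yᵢ − βxᵢ)/1 − β/4 = 0, so β = Σxᵢyᵢ / (Σxᵢ² + σ²/τ²).
Σxᵢyᵢ = 5·21 + 5·20 + 4·19 + 2·5 = 291; Σxᵢ² = 70; σ²/τ² = 0.25.
β̂_MAP = 291 / (70 + 0.25) = 291/70.25 ≈ 4.142.

β̂_MAP = 4.142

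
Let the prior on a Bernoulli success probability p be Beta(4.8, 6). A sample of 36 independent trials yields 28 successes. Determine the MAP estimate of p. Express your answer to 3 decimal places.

Prior: Beta(4.8, 6).
Data: 28 successes in 36 trials. The binomial likelihood contributes p^28(1−p)^8, so the posterior is Beta(4.8+28, 6+8) = Beta(32.8, 14).
For Beta(a, b) with a, b > 1 the mode is (a−1)/(a+b−2) = 31.8/44.8 ≈ 0.710.

p̂_MAP = 0.710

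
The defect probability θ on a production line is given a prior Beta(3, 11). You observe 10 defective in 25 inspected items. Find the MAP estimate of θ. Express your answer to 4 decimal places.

Prior: Beta(3, 11).
Data: 10 successes in 25 trials. The binomial likelihood contributes θ^10(1−θ)^15, so the posterior is Beta(3+10, 11+15) = Beta(13, 26).
For Beta(a, b) with a, b > 1 the mode is (a−1)/(a+b−2) = 12/37 ≈ 0.3243.

θ̂_MAP = 0.3243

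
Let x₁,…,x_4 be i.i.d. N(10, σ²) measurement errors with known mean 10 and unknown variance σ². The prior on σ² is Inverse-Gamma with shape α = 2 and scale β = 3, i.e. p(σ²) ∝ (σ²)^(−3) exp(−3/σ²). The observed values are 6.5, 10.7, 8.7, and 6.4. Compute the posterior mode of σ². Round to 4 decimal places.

σ̂²_MAP = 3.3390

Sum of squared deviations about the known mean: SS = (6.5−10)² + (10.7−10)² + (8.7−10)² + (6.4−10)² = 27.39.
The Normal likelihood contributes (σ²)^(−n/2) exp(−SS/(2σ²)), so the posterior is Inverse-Gamma(α + n/2, β + SS/2) = Inverse-Gamma(4, 16.695).
The mode of Inverse-Gamma(a, b) is b/(a+1) = 16.695/5 ≈ 3.3390.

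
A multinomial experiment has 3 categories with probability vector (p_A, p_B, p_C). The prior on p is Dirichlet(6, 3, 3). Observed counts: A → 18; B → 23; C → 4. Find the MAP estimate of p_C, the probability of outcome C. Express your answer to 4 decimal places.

The posterior is Dirichlet(αᵢ + nᵢ) = Dirichlet(24, 26, 7).
For a Dirichlet(a₁,…,a_K) with all aᵢ > 1, the mode has j-th component (aⱼ − 1)/(Σaᵢ − K).
Here Σaᵢ = 57 and K = 3, so p_C = (7 − 1)/(57 − 3) = 6/54 ≈ 0.1111.

MAP estimate of p_C = 0.1111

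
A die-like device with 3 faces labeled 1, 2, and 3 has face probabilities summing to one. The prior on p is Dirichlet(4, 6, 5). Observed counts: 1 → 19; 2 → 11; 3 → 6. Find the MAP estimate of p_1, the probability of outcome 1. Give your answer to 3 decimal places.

The posterior is Dirichlet(αᵢ + nᵢ) = Dirichlet(23, 17, 11).
For a Dirichlet(a₁,…,a_K) with all aᵢ > 1, the mode has j-th component (aⱼ − 1)/(Σaᵢ − K).
Here Σaᵢ = 51 and K = 3, so p_1 = (23 − 1)/(51 − 3) = 22/48 ≈ 0.458.

MAP estimate: 0.458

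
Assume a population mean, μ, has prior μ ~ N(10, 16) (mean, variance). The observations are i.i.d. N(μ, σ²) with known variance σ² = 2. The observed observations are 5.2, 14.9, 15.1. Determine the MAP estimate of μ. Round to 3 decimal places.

n = 3; x̄ = (5.2 + 14.9 + 15.1)/3 = 35.2/3 = 176/15 ≈ 11.7333.
For a Normal prior and Normal likelihood with known variance, the posterior is Normal; its mode equals its mean, the precision-weighted average.
Prior precision 1/σ₀² = 1/16 = 0.0625; data precision n/σ² = 3/2 = 1.5.
μ̂ = (0.0625·10 + 1.5·(176/15)) / (0.0625 + 1.5) = 18.225/1.5625 = 11.664.

μ̂_MAP = 11.664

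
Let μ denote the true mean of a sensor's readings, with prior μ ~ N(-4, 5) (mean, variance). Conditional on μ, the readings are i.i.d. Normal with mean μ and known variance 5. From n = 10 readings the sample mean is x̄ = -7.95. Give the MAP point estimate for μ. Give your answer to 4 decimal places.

n = 10, x̄ = -7.95.
For a Normal prior and Normal likelihood with known variance, the posterior is Normal; its mode equals its mean, the precision-weighted average.
Prior precision 1/σ₀² = 1/5 = 0.2; data precision n/σ² = 10/5 = 2.
μ̂ = (0.2·(-4) + 2·(-7.95)) / (0.2 + 2) = (-16.7)/2.2 = -167/22 ≈ -7.5909.

μ̂_MAP = -7.5909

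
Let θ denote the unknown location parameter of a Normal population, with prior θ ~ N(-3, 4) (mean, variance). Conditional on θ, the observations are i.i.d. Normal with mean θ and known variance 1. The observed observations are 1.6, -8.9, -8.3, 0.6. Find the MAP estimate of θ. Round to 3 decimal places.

n = 4; x̄ = (1.6 + (-8.9) + (-8.3) + 0.6)/4 = -15/4 = -3.75.
For a Normal prior and Normal likelihood with known variance, the posterior is Normal; its mode equals its mean, the precision-weighted average.
Prior precision 1/σ₀² = 1/4 = 0.25; data precision n/σ² = 4/1 = 4.
θ̂ = (0.25·(-3) + 4·(-3.75)) / (0.25 + 4) = (-15.75)/4.25 = -63/17 ≈ -3.706.

θ̂_MAP = -3.706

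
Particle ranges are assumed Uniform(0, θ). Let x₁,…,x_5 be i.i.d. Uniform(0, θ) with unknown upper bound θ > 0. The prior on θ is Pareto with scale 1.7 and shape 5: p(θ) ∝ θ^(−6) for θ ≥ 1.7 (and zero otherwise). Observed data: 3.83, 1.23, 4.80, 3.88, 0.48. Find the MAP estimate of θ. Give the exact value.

The Uniform(0, θ) likelihood is θ^(−n) for θ ≥ max(xᵢ), zero otherwise. Here max(xᵢ) = 4.80.
Posterior ∝ θ^(−6) · θ^(−5) = θ^(−11) on θ ≥ max(1.7, 4.80) = 4.80.
This density is strictly decreasing in θ, so the posterior mode lies at the lower boundary of the support.

θ̂_MAP = 4.80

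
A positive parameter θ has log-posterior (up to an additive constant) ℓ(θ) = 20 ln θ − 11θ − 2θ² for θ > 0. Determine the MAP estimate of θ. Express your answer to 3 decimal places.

ℓ'(θ) = 20/θ − 11 − 4θ. Setting this to zero and multiplying by θ: 4θ² + 11θ − 20 = 0.
θ = (−11 + √(11² + 4·4·20)) / (2·4) = (−11 + √441) / 8 = (−11 + 21)/8 = 5/4.
ℓ''(θ) = −20/θ² − 4 < 0, confirming a maximum.

θ̂_MAP = 1.250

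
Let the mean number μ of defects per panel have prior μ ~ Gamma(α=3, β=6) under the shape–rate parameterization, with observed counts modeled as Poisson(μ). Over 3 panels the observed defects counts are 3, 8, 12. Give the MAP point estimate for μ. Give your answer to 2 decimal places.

μ̂_MAP = 2.78

Σxᵢ = 3+8+12 = 23, with n = 3.
Posterior ∝ μ^2e^(−6μ) · μ^23e^(−3μ) = μ^25e^(−9μ), i.e. Gamma(shape=26, rate=9).
The mode of a Gamma(a, b) with a ≥ 1 (shape–rate) is (a−1)/b = 25/9 ≈ 2.78.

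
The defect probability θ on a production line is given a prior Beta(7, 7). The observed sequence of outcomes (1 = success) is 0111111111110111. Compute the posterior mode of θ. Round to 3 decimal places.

Prior: Beta(7, 7).
Data: 14 successes in 16 trials (from the sequence). The binomial likelihood contributes θ^14(1−θ)^2, so the posterior is Beta(7+14, 7+2) = Beta(21, 9).
For Beta(a, b) with a, b > 1 the mode is (a−1)/(a+b−2) = 20/28 ≈ 0.714.

θ̂_MAP = 0.714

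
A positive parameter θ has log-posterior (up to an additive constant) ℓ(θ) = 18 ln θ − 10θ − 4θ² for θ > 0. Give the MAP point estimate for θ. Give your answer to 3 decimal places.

θ̂_MAP = 1.000

ℓ'(θ) = 18/θ − 10 − 8θ. Setting this to zero and multiplying by θ: 8θ² + 10θ − 18 = 0.
θ = (−10 + √(10² + 4·8·18)) / (2·8) = (−10 + √676) / 16 = (−10 + 26)/16 = 1.
ℓ''(θ) = −18/θ² − 8 < 0, confirming a maximum.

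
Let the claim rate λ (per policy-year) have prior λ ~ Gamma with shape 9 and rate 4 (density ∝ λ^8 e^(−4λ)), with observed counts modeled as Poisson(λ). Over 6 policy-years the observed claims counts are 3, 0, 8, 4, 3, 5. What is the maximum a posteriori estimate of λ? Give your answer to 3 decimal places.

Σxᵢ = 3+0+8+4+3+5 = 23, with n = 6.
Posterior ∝ λ^8e^(−4λ) · λ^23e^(−6λ) = λ^31e^(−10λ), i.e. Gamma(shape=32, rate=10).
The mode of a Gamma(a, b) with a ≥ 1 (shape–rate) is (a−1)/b = 31/10 ≈ 3.100.

λ̂_MAP = 3.100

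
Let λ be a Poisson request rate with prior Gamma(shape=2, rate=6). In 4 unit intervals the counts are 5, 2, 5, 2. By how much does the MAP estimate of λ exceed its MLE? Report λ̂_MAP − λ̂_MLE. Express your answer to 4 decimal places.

Σxᵢ = 14. Posterior is Gamma(16, 10); MAP = (16−1)/10 = 15/10 ≈ 1.50000.
MLE = x̄ = 14/4 ≈ 3.50000.
Difference = 15/10 − 14/4 = -2 ≈ -2.0000.

MAP − MLE = -2.0000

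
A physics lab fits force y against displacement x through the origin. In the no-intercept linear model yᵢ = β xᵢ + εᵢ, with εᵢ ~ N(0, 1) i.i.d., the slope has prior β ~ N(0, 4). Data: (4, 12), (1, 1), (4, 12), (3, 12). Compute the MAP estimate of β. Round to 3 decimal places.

β̂_MAP = 3.148

log p(β | y) = −Σ(yᵢ − βxᵢ)²/(2·1) − β²/(2·4) + const.
Setting the derivative to zero: Σxᵢ(yᵢ − βxᵢ)/1 − β/4 = 0, so β = Σxᵢyᵢ / (Σxᵢ² + σ²/τ²).
Σxᵢyᵢ = 4·12 + 1·1 + 4·12 + 3·12 = 133; Σxᵢ² = 42; σ²/τ² = 0.25.
β̂_MAP = 133 / (42 + 0.25) = 133/42.25 ≈ 3.148.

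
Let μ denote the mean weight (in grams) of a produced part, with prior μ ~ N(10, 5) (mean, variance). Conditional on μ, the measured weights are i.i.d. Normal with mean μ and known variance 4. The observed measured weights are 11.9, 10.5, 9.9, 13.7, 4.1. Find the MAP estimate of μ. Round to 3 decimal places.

n = 5; x̄ = (11.9 + 10.5 + 9.9 + 13.7 + 4.1)/5 = 50.1/5 = 10.02.
For a Normal prior and Normal likelihood with known variance, the posterior is Normal; its mode equals its mean, the precision-weighted average.
Prior precision 1/σ₀² = 1/5 = 0.2; data precision n/σ² = 5/4 = 1.25.
μ̂ = (0.2·10 + 1.25·10.02) / (0.2 + 1.25) = 14.525/1.45 = 581/58 ≈ 10.017.

μ̂_MAP = 10.017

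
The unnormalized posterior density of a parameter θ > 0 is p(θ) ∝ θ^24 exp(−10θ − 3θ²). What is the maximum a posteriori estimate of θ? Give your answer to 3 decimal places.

θ̂_MAP = 1.333

ℓ'(θ) = 24/θ − 10 − 6θ. Setting this to zero and multiplying by θ: 6θ² + 10θ − 24 = 0.
θ = (−10 + √(10² + 4·6·24)) / (2·6) = (−10 + √676) / 12 = (−10 + 26)/12 = 4/3.
ℓ''(θ) = −24/θ² − 6 < 0, confirming a maximum.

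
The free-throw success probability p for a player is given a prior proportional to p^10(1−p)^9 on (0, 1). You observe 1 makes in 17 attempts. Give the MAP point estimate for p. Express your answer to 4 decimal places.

p̂_MAP = 0.3056

The prior density ∝ p^10(1−p)^9 is the kernel of Beta(11, 10).
Data: 1 success in 17 trials. The binomial likelihood contributes p(1−p)^16, so the posterior is Beta(11+1, 10+16) = Beta(12, 26).
For Beta(a, b) with a, b > 1 the mode is (a−1)/(a+b−2) = 11/36 ≈ 0.3056.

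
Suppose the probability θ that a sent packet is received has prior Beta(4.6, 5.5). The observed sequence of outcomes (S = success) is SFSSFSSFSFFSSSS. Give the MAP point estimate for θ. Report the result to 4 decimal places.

Prior: Beta(4.6, 5.5).
Data: 10 successes in 15 trials (from the sequence). The binomial likelihood contributes θ^10(1−θ)^5, so the posterior is Beta(4.6+10, 5.5+5) = Beta(14.6, 10.5).
For Beta(a, b) with a, b > 1 the mode is (a−1)/(a+b−2) = 13.6/23.1 ≈ 0.5887.

θ̂_MAP = 0.5887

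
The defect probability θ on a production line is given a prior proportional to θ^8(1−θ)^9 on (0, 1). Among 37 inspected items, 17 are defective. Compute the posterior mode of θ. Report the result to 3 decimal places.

θ̂_MAP = 0.463

The prior density ∝ θ^8(1−θ)^9 is the kernel of Beta(9, 10).
Data: 17 successes in 37 trials. The binomial likelihood contributes θ^17(1−θ)^20, so the posterior is Beta(9+17, 10+20) = Beta(26, 30).
For Beta(a, b) with a, b > 1 the mode is (a−1)/(a+b−2) = 25/54 ≈ 0.463.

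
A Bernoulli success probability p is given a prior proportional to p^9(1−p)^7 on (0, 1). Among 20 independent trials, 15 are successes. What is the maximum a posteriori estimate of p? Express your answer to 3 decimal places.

p̂_MAP = 0.667

The prior density ∝ p^9(1−p)^7 is the kernel of Beta(10, 8).
Data: 15 successes in 20 trials. The binomial likelihood contributes p^15(1−p)^5, so the posterior is Beta(10+15, 8+5) = Beta(25, 13).
For Beta(a, b) with a, b > 1 the mode is (a−1)/(a+b−2) = 24/36 ≈ 0.667.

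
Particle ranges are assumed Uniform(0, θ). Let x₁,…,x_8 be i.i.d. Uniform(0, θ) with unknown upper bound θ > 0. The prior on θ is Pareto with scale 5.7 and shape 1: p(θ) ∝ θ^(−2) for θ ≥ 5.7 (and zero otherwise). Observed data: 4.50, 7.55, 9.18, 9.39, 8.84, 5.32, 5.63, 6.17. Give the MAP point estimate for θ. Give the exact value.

The Uniform(0, θ) likelihood is θ^(−n) for θ ≥ max(xᵢ), zero otherwise. Here max(xᵢ) = 9.39.
Posterior ∝ θ^(−2) · θ^(−8) = θ^(−10) on θ ≥ max(5.7, 9.39) = 9.39.
This density is strictly decreasing in θ, so the posterior mode lies at the lower boundary of the support.

θ̂_MAP = 9.39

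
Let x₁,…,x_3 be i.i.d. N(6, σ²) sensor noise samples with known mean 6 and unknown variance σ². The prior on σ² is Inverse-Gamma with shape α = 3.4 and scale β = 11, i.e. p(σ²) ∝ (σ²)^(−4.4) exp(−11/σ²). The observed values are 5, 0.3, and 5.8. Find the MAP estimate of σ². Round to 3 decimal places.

Sum of squared deviations about the known mean: SS = (5−6)² + (0.3−6)² + (5.8−6)² = 33.53.
The Normal likelihood contributes (σ²)^(−n/2) exp(−SS/(2σ²)), so the posterior is Inverse-Gamma(α + n/2, β + SS/2) = Inverse-Gamma(4.9, 27.765).
The mode of Inverse-Gamma(a, b) is b/(a+1) = 27.765/5.9 ≈ 4.706.

σ̂²_MAP = 4.706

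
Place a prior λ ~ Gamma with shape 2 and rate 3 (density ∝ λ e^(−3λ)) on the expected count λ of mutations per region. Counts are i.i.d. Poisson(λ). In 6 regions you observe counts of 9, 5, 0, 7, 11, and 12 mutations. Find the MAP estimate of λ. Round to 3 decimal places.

Σxᵢ = 9+5+0+7+11+12 = 44, with n = 6.
Posterior ∝ λe^(−3λ) · λ^44e^(−6λ) = λ^45e^(−9λ), i.e. Gamma(shape=46, rate=9).
The mode of a Gamma(a, b) with a ≥ 1 (shape–rate) is (a−1)/b = 45/9 ≈ 5.000.

λ̂_MAP = 5.000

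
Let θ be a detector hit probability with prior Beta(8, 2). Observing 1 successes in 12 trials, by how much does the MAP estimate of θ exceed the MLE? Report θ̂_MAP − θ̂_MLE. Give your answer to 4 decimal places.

MAP − MLE = 0.3167

Posterior is Beta(9, 13); MAP = (9−1)/(22−2) = 8/20 ≈ 0.40000.
MLE ignores the prior: θ̂_MLE = k/n = 1/12 ≈ 0.08333.
Difference = 8/20 − 1/12 = 19/60 ≈ 0.3167.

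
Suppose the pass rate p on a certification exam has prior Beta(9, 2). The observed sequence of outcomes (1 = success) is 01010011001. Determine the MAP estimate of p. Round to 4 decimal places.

p̂_MAP = 0.6500

Prior: Beta(9, 2).
Data: 5 successes in 11 trials (from the sequence). The binomial likelihood contributes p^5(1−p)^6, so the posterior is Beta(9+5, 2+6) = Beta(14, 8).
For Beta(a, b) with a, b > 1 the mode is (a−1)/(a+b−2) = 13/20 ≈ 0.6500.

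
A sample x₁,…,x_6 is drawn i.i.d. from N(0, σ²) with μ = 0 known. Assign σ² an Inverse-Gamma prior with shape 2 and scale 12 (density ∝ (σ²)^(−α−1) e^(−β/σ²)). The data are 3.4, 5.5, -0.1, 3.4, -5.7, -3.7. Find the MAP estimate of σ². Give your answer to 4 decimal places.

Sum of squared deviations about the known mean: SS = (3.4−0)² + (5.5−0)² + (-0.1−0)² + (3.4−0)² + (-5.7−0)² + (-3.7−0)² = 99.56.
The Normal likelihood contributes (σ²)^(−n/2) exp(−SS/(2σ²)), so the posterior is Inverse-Gamma(α + n/2, β + SS/2) = Inverse-Gamma(5, 61.78).
The mode of Inverse-Gamma(a, b) is b/(a+1) = 61.78/6 ≈ 10.2967.

σ̂²_MAP = 10.2967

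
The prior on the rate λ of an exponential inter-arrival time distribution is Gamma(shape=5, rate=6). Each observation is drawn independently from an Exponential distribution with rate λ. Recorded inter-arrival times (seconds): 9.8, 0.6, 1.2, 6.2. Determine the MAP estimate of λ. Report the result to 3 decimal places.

λ̂_MAP = 0.336

The Exponential(rate=λ) likelihood is ∝ λ^n e^(−λΣtᵢ). Here n = 4 and Σtᵢ = 9.8 + 0.6 + 1.2 + 6.2 = 17.8.
Posterior ∝ λ^4e^(−6λ) · λ^4e^(−17.8λ) = λ^8e^(−23.8λ), i.e. Gamma(9, 23.8).
Mode = (a−1)/b = 8/23.8 ≈ 0.336.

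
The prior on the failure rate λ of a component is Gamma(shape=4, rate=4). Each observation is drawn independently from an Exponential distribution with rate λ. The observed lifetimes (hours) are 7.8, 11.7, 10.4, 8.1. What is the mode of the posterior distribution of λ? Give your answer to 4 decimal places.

λ̂_MAP = 0.1667

The Exponential(rate=λ) likelihood is ∝ λ^n e^(−λΣtᵢ). Here n = 4 and Σtᵢ = 7.8 + 11.7 + 10.4 + 8.1 = 38.
Posterior ∝ λ^3e^(−4λ) · λ^4e^(−38λ) = λ^7e^(−42λ), i.e. Gamma(8, 42).
Mode = (a−1)/b = 7/42 ≈ 0.1667.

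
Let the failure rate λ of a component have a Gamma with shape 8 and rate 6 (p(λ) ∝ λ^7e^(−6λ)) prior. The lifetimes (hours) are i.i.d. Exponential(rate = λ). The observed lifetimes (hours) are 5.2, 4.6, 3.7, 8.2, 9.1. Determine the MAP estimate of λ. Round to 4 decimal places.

λ̂_MAP = 0.3261

The Exponential(rate=λ) likelihood is ∝ λ^n e^(−λΣtᵢ). Here n = 5 and Σtᵢ = 5.2 + 4.6 + 3.7 + 8.2 + 9.1 = 30.8.
Posterior ∝ λ^7e^(−6λ) · λ^5e^(−30.8λ) = λ^12e^(−36.8λ), i.e. Gamma(13, 36.8).
Mode = (a−1)/b = 12/36.8 ≈ 0.3261.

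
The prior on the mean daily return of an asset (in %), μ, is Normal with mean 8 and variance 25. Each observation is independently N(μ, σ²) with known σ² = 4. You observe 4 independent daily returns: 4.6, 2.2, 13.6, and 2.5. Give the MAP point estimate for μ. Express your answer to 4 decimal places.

μ̂_MAP = 5.8125

n = 4; x̄ = (4.6 + 2.2 + 13.6 + 2.5)/4 = 22.9/4 = 5.725.
For a Normal prior and Normal likelihood with known variance, the posterior is Normal; its mode equals its mean, the precision-weighted average.
Prior precision 1/σ₀² = 1/25 = 0.04; data precision n/σ² = 4/4 = 1.
μ̂ = (0.04·8 + 1·5.725) / (0.04 + 1) = 6.045/1.04 = 5.8125.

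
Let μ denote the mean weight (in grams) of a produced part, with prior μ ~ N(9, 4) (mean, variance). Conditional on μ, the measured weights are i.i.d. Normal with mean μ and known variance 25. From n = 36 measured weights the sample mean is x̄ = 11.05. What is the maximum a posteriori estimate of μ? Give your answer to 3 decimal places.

μ̂_MAP = 10.747

n = 36, x̄ = 11.05.
For a Normal prior and Normal likelihood with known variance, the posterior is Normal; its mode equals its mean, the precision-weighted average.
Prior precision 1/σ₀² = 1/4 = 0.25; data precision n/σ² = 36/25 = 1.44.
μ̂ = (0.25·9 + 1.44·11.05) / (0.25 + 1.44) = 18.162/1.69 = 9081/845 ≈ 10.747.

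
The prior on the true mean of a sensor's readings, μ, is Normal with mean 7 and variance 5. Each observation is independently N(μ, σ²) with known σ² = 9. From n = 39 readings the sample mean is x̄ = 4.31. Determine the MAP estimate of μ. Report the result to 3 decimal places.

n = 39, x̄ = 4.31.
For a Normal prior and Normal likelihood with known variance, the posterior is Normal; its mode equals its mean, the precision-weighted average.
Prior precision 1/σ₀² = 1/5 = 0.2; data precision n/σ² = 39/9 = 13/3.
μ̂ = (0.2·7 + (13/3)·4.31) / (0.2 + 13/3) = (6023/300)/(68/15) = 6023/1360 ≈ 4.429.

μ̂_MAP = 4.429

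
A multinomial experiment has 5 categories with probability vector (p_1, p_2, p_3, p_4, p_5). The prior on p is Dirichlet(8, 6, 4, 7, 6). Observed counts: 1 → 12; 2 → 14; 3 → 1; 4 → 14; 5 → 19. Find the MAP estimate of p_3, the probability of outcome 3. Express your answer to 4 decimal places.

The posterior is Dirichlet(αᵢ + nᵢ) = Dirichlet(20, 20, 5, 21, 25).
For a Dirichlet(a₁,…,a_K) with all aᵢ > 1, the mode has j-th component (aⱼ − 1)/(Σaᵢ − K).
Here Σaᵢ = 91 and K = 5, so p_3 = (5 − 1)/(91 − 5) = 4/86 ≈ 0.0465.

MAP estimate: 0.0465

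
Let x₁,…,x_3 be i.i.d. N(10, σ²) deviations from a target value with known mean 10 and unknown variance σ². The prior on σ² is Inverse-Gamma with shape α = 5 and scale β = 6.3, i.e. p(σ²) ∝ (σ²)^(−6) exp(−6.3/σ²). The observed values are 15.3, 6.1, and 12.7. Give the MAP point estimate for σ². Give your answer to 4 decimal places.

Sum of squared deviations about the known mean: SS = (15.3−10)² + (6.1−10)² + (12.7−10)² = 50.59.
The Normal likelihood contributes (σ²)^(−n/2) exp(−SS/(2σ²)), so the posterior is Inverse-Gamma(α + n/2, β + SS/2) = Inverse-Gamma(6.5, 31.595).
The mode of Inverse-Gamma(a, b) is b/(a+1) = 31.595/7.5 ≈ 4.2127.

σ̂²_MAP = 4.2127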